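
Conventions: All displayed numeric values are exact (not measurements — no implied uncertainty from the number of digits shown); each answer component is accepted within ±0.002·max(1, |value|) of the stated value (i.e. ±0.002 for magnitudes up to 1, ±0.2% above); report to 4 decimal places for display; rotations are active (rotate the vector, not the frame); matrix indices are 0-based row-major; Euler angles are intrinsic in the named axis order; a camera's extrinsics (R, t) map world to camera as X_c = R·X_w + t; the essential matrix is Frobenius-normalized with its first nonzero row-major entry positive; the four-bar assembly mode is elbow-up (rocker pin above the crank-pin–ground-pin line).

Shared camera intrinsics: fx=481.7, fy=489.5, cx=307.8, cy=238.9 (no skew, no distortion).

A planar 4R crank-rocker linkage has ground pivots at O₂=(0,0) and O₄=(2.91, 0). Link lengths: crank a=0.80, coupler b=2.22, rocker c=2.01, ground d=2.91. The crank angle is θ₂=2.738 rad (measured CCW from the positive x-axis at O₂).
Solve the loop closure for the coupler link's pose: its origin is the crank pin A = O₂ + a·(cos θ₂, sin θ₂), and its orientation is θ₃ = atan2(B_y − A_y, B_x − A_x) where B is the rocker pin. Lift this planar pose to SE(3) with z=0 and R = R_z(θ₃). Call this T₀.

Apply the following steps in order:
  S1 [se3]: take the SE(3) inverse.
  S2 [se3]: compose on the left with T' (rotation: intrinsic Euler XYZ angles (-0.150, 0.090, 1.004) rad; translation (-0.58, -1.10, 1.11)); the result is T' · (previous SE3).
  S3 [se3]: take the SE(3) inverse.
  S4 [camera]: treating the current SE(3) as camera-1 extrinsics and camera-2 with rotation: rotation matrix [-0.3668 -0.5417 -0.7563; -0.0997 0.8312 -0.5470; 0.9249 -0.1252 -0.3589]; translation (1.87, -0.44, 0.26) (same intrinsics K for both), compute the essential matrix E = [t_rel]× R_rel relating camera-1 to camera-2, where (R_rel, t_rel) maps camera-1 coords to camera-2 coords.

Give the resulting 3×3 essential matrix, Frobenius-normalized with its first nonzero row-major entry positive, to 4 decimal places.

matrix = [0.4309 -0.2703 -0.1803; 0.3725 -0.2589 -0.0807; 0.0489 -0.2573 0.6541]

source (fourbar_fk): coupler pose = R=[0.9165 -0.3999 0.0000; 0.3999 0.9165 0.0000; 0.0000 0.0000 1.0000], t=(-0.7357, 0.3142, 0.0000)
after S1 (invert_se3): R=[0.9165 0.3999 0.0000; -0.3999 0.9165 0.0000; 0.0000 0.0000 1.0000], t=(0.5487, -0.5822, 0.0000)
after S2 (compose_se3): R=[0.8262 -0.5562 0.0899; 0.5411 0.8277 0.1488; -0.1572 -0.0743 0.9848], t=(0.2026, -0.9620, 1.0177)
after S3 (invert_se3): R=[0.8262 0.5411 -0.1572; -0.5562 0.8277 -0.0743; 0.0899 0.1488 0.9848], t=(0.5131, 0.9845, -0.8772)
after S4 (essential): [0.4309 -0.2703 -0.1803; 0.3725 -0.2589 -0.0807; 0.0489 -0.2573 0.6541]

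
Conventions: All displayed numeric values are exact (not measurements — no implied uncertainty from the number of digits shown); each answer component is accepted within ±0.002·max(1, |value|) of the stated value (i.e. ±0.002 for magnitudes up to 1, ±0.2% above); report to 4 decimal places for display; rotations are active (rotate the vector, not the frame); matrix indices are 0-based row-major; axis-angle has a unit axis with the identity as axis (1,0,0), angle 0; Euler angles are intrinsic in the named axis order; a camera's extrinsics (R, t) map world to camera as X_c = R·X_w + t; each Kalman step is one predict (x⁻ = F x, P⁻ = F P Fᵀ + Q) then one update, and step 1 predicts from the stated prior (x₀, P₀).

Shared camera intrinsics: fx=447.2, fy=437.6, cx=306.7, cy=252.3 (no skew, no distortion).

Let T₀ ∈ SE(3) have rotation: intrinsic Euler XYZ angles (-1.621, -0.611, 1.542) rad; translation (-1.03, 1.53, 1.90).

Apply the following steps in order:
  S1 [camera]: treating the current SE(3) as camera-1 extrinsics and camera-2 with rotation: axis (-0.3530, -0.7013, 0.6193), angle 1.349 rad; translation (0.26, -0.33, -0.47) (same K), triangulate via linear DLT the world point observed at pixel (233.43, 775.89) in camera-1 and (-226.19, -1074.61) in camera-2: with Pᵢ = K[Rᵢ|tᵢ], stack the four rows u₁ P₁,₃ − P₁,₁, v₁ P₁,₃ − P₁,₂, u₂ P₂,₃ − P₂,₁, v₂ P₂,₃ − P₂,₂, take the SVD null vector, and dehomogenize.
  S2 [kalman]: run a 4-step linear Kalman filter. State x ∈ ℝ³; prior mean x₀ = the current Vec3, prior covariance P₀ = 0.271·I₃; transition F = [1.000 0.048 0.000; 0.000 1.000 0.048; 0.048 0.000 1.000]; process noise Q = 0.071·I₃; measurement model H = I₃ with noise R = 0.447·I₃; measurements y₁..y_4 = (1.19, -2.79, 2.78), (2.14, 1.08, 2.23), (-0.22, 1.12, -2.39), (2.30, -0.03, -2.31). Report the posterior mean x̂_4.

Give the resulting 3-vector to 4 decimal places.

after S1 (triangulate): (-1.7414, -1.9337, 1.9098)
after S2 (kf_track): (0.8279, -0.1224, -0.2764)

result = (0.8279, -0.1224, -0.2764)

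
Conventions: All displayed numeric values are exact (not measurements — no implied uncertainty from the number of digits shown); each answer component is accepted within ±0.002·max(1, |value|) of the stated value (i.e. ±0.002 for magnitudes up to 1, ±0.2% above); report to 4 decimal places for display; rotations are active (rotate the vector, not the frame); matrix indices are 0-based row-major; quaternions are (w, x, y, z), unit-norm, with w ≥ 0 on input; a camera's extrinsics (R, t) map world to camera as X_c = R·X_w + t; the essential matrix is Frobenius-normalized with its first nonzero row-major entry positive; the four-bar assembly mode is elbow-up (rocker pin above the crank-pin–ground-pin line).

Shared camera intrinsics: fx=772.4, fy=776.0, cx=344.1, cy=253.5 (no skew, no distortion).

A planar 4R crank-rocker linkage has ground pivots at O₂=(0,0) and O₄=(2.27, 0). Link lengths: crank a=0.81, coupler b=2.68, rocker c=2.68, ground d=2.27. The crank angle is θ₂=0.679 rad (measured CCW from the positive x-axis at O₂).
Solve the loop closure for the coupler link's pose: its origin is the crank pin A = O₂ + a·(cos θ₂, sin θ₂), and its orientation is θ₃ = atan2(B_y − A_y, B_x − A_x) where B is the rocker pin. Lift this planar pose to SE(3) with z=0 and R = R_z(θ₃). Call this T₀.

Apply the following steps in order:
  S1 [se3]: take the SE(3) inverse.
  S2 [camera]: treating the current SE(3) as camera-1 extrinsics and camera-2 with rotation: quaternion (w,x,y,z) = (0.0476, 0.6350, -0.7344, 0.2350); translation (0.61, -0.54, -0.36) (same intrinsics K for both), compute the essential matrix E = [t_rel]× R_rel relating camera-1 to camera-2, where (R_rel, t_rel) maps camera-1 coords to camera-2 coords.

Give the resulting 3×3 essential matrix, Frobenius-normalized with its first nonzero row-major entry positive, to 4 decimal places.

matrix = [0.0714 -0.4559 -0.5358; -0.1542 -0.0725 0.0370; 0.6075 0.2764 -0.1553]

source (fourbar_fk): coupler pose = R=[0.5866 -0.8099 0.0000; 0.8099 0.5866 0.0000; 0.0000 0.0000 1.0000], t=(0.6303, 0.5087, 0.0000)
after S1 (invert_se3): R=[0.5866 0.8099 0.0000; -0.8099 0.5866 -0.0000; 0.0000 0.0000 1.0000], t=(-0.7817, 0.2121, 0.0000)
after S2 (essential): [0.0714 -0.4559 -0.5358; -0.1542 -0.0725 0.0370; 0.6075 0.2764 -0.1553]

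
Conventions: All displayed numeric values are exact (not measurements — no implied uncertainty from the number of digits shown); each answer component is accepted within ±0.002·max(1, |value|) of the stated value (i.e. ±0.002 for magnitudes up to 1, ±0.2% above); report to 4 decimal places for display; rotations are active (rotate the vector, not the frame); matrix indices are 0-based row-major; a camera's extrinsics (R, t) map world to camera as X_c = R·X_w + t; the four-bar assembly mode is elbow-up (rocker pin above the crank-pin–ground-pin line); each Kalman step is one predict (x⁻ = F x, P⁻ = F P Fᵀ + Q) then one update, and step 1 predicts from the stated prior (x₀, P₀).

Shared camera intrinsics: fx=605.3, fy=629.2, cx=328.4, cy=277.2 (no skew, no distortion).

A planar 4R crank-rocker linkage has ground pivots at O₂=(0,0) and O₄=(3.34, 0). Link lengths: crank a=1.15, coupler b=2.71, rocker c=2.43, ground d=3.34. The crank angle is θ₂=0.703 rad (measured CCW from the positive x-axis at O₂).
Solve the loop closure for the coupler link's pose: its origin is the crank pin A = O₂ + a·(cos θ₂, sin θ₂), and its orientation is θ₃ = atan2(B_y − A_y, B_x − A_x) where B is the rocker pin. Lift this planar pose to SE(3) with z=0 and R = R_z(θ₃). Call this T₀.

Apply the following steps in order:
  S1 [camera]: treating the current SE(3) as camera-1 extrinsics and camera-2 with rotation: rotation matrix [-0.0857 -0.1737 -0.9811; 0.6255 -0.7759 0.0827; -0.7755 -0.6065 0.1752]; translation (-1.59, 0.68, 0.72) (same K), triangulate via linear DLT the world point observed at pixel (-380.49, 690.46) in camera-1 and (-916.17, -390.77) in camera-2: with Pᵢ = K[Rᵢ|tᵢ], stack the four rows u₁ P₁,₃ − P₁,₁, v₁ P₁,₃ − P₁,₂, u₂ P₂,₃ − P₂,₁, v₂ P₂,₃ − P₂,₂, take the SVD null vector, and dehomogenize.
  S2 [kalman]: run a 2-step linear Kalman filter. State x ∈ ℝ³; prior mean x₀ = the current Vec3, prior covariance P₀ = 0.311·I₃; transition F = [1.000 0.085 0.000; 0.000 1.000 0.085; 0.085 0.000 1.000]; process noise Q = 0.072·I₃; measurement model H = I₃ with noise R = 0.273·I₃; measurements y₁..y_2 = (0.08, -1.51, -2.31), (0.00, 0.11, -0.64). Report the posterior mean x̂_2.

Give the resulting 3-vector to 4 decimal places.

source (fourbar_fk): coupler pose = R=[0.7891 -0.6143 0.0000; 0.6143 0.7891 0.0000; 0.0000 0.0000 1.0000], t=(0.8773, 0.7435, 0.0000)
after S1 (triangulate): (-1.8026, 1.5061, 1.2554)
after S2 (kf_track): (-0.4046, -0.0987, -0.7993)

result = (-0.4046, -0.0987, -0.7993)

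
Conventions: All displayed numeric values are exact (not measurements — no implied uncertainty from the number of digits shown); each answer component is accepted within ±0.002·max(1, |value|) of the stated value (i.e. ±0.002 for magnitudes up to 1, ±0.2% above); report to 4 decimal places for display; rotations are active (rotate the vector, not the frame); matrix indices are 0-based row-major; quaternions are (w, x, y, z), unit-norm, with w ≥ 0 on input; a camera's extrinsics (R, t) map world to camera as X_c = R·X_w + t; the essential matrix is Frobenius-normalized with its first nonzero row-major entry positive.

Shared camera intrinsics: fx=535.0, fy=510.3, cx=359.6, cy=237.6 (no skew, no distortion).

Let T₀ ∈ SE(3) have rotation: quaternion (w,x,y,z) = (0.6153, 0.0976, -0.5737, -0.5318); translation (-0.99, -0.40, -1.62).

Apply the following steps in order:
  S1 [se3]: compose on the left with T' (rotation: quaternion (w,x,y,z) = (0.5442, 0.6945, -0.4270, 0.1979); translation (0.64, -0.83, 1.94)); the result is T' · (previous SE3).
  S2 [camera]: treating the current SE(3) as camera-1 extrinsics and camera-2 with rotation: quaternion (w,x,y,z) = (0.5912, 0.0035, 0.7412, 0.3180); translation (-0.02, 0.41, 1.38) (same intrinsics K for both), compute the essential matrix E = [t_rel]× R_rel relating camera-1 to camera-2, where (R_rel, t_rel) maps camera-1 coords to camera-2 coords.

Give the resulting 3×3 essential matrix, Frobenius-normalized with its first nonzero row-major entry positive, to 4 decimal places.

after S1 (compose_se3): R=[0.3806 -0.1724 -0.9085; -0.4394 -0.8982 -0.0137; -0.8136 0.4045 -0.4176], t=(0.7196, 1.0595, 1.5065)
after S2 (essential): [0.1860 -0.0452 -0.6557; 0.0105 -0.0450 0.1953; -0.4993 0.4702 -0.1510]

matrix = [0.1860 -0.0452 -0.6557; 0.0105 -0.0450 0.1953; -0.4993 0.4702 -0.1510]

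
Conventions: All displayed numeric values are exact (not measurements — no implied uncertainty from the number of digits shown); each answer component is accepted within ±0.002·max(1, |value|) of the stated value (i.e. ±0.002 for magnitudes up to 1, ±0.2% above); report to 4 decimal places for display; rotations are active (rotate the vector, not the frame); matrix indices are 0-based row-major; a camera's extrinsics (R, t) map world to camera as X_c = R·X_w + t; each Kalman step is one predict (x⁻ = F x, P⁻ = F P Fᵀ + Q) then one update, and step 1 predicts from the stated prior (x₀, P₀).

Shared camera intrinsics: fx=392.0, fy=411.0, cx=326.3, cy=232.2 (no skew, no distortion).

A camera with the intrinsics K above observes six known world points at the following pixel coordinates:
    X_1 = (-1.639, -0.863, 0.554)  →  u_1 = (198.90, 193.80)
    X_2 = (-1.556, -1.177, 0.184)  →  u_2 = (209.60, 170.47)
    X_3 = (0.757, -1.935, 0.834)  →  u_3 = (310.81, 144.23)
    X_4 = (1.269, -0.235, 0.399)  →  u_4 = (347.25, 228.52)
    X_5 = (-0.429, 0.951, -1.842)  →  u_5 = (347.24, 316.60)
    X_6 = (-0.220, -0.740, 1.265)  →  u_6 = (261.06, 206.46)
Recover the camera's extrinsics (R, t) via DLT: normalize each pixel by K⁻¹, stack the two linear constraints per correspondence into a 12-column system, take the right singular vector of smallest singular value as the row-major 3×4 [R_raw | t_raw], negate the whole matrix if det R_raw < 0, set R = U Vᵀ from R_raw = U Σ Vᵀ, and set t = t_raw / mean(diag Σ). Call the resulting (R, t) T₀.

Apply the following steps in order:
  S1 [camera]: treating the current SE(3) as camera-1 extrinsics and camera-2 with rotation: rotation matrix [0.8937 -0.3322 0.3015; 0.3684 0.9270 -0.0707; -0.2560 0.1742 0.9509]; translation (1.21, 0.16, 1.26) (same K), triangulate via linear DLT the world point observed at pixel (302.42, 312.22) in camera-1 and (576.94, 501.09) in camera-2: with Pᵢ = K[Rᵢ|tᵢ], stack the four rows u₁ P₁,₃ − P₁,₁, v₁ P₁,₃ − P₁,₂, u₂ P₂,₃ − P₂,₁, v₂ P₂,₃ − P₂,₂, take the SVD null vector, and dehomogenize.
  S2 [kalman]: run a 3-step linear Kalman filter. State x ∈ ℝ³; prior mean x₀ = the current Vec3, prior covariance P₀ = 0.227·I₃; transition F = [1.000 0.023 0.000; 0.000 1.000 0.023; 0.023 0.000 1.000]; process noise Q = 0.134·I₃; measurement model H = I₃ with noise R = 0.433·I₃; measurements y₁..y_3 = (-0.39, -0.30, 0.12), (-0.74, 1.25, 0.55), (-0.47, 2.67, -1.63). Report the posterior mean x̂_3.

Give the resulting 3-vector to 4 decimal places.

result = (-0.3406, 1.6435, -0.3628)

source (pnp_recover): camera pose = R=[0.8384 0.0479 -0.5429; -0.0276 0.9986 0.0456; 0.5443 -0.0233 0.8386], t=(-0.4100, 0.1801, 6.9515)
after S1 (triangulate): (0.4682, 1.3475, 0.9846)
after S2 (kf_track): (-0.3406, 1.6435, -0.3628)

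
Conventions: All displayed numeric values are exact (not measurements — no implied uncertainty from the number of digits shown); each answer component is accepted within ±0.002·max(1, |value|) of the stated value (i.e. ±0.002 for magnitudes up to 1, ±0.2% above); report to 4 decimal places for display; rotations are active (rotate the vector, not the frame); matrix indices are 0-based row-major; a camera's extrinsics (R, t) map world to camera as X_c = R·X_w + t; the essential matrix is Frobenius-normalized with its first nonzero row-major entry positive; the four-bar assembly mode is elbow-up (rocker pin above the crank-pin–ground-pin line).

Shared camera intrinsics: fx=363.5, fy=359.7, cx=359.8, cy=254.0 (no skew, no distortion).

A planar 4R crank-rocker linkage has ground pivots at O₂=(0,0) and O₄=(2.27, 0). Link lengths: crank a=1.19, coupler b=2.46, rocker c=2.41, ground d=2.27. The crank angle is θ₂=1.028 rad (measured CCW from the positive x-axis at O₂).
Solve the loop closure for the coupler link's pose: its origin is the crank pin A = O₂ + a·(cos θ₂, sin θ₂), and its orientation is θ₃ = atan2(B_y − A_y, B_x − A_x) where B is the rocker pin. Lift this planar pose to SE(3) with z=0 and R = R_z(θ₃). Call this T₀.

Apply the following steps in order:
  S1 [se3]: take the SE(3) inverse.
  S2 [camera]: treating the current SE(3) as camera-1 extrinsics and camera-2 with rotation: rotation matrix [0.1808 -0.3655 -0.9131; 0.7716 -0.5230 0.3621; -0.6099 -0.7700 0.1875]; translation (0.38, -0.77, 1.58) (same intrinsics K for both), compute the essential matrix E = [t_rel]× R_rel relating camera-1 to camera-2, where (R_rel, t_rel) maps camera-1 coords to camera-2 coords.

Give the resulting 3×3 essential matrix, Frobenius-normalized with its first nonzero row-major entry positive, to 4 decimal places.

source (fourbar_fk): coupler pose = R=[0.8337 -0.5522 0.0000; 0.5522 0.8337 0.0000; 0.0000 0.0000 1.0000], t=(0.6147, 1.0190, 0.0000)
after S1 (invert_se3): R=[0.8337 0.5522 0.0000; -0.5522 0.8337 0.0000; 0.0000 0.0000 1.0000], t=(-1.0751, -0.5101, 0.0000)
after S2 (essential): [0.4714 0.4645 -0.2322; 0.0674 -0.1011 -0.3066; -0.0002 -0.3303 -0.5387]

matrix = [0.4714 0.4645 -0.2322; 0.0674 -0.1011 -0.3066; -0.0002 -0.3303 -0.5387]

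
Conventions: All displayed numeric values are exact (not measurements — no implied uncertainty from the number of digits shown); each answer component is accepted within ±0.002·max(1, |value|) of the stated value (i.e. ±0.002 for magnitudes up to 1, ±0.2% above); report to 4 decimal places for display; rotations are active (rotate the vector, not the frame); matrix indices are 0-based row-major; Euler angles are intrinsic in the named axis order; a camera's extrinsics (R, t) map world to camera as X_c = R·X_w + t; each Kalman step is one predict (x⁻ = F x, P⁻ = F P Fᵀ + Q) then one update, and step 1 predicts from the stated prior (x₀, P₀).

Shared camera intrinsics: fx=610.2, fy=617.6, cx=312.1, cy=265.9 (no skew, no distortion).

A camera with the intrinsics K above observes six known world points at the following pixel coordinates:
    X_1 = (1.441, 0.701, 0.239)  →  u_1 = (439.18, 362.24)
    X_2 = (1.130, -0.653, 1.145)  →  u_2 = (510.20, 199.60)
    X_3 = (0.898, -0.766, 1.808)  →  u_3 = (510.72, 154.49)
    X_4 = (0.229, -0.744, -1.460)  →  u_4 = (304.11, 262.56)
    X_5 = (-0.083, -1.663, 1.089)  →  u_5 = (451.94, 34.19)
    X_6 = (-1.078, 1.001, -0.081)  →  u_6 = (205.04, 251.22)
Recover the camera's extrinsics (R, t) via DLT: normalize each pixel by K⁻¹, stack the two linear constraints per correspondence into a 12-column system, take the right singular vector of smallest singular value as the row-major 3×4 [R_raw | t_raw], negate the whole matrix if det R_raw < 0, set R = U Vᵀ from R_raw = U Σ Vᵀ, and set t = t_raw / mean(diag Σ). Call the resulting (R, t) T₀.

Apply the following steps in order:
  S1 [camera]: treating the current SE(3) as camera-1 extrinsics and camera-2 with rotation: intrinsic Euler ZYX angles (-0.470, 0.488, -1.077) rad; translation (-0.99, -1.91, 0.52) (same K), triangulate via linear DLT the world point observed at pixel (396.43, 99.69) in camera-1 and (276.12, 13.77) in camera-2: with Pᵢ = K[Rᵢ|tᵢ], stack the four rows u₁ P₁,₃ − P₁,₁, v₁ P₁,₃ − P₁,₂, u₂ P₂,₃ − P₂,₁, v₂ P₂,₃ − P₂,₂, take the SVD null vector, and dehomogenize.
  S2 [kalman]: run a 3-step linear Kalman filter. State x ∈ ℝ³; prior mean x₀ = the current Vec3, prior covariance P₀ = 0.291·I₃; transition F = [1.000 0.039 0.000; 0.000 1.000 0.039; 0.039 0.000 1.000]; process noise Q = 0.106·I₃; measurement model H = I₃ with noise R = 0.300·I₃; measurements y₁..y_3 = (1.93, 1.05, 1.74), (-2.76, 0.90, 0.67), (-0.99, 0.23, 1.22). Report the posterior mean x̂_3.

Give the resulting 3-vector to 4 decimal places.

source (pnp_recover): camera pose = R=[0.8119 -0.3530 0.4649; 0.5592 0.6989 -0.4460; -0.1675 0.6221 0.7648], t=(0.1800, -0.2800, 5.4495)
after S1 (triangulate): (-0.4345, -0.5892, 1.8856)
after S2 (kf_track): (-0.9031, 0.4761, 1.2201)

result = (-0.9031, 0.4761, 1.2201)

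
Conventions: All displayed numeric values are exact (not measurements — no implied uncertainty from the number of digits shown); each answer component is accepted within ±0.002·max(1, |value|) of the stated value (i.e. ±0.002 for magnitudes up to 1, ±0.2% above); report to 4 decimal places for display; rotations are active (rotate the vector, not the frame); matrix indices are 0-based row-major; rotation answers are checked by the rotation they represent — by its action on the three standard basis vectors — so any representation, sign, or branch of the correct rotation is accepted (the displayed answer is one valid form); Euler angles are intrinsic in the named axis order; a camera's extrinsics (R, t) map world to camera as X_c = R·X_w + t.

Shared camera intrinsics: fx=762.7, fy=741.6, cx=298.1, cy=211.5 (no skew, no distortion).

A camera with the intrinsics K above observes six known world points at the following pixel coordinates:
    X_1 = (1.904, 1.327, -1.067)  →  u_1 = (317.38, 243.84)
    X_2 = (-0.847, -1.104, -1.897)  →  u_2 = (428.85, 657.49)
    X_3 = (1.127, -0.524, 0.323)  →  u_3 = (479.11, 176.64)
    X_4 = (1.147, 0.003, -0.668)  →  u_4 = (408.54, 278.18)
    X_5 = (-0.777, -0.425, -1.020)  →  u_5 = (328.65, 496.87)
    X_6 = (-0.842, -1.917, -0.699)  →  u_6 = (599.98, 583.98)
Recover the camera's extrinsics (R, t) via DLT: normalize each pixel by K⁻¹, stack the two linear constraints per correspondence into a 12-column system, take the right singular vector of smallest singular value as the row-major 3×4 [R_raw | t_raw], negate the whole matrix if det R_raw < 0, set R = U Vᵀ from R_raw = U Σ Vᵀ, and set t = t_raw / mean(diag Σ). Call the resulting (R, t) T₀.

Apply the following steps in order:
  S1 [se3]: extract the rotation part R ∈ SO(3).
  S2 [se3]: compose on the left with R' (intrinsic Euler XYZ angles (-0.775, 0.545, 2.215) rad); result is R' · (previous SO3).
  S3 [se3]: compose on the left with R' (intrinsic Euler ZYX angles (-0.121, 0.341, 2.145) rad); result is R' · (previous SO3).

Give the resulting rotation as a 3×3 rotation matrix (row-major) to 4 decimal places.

rotation (matrix) = ((0.5523, 0.5823, 0.5965), (-0.5571, -0.2745, 0.7838), (0.6202, -0.7652, 0.1728))

source (pnp_recover): camera pose = R=[0.5477 -0.8348 -0.0565; -0.3988 -0.2011 -0.8947; 0.7355 0.5126 -0.4430], t=(0.1901, 0.3903, 4.7511)
after S1 (rot_of_se3): [0.5477 -0.8348 -0.0565; -0.3988 -0.2011 -0.8947; 0.7355 0.5126 -0.4430]
after S2 (compose_so3): [0.3727 0.8319 0.4111; 0.9277 -0.3241 -0.1853; -0.0209 0.4504 -0.8926]
after S3 (compose_so3): [0.5523 0.5823 0.5965; -0.5571 -0.2745 0.7838; 0.6202 -0.7652 0.1728]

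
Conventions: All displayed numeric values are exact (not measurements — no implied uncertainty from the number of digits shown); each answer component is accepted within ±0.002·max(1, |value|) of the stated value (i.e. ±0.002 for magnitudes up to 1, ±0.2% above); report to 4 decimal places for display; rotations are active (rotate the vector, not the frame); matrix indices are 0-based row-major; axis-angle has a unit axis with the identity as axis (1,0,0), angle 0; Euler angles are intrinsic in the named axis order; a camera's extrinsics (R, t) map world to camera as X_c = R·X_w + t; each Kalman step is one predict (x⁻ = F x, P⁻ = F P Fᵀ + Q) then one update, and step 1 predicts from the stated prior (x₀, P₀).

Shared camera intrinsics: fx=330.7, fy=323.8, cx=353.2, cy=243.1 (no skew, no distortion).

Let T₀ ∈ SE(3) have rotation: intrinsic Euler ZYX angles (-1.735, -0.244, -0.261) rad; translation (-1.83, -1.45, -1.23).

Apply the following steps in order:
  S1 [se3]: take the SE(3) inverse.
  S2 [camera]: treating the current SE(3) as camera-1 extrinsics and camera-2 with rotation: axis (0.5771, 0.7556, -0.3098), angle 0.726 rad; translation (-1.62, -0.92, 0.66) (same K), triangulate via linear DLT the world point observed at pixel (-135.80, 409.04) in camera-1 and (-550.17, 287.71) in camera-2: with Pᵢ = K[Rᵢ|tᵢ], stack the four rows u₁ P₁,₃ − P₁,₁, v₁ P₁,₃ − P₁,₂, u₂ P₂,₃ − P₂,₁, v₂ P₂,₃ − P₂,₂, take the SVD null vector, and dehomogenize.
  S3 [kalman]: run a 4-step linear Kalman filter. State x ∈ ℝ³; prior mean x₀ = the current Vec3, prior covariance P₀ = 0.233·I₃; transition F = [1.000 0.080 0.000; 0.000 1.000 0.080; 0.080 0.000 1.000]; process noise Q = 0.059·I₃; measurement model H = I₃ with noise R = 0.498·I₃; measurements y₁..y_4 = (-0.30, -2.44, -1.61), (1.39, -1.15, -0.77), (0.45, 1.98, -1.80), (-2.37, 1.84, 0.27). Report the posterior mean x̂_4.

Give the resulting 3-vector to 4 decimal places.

result = (-0.4291, 0.5219, -0.6985)

after S1 (invert_se3): R=[-0.1586 -0.9573 0.2416; 0.9429 -0.2194 -0.2504; 0.2927 0.1881 0.9375], t=(-1.3813, 1.0994, 1.9616)
after S2 (triangulate): (-0.2785, 0.8395, -0.5361)
after S3 (kf_track): (-0.4291, 0.5219, -0.6985)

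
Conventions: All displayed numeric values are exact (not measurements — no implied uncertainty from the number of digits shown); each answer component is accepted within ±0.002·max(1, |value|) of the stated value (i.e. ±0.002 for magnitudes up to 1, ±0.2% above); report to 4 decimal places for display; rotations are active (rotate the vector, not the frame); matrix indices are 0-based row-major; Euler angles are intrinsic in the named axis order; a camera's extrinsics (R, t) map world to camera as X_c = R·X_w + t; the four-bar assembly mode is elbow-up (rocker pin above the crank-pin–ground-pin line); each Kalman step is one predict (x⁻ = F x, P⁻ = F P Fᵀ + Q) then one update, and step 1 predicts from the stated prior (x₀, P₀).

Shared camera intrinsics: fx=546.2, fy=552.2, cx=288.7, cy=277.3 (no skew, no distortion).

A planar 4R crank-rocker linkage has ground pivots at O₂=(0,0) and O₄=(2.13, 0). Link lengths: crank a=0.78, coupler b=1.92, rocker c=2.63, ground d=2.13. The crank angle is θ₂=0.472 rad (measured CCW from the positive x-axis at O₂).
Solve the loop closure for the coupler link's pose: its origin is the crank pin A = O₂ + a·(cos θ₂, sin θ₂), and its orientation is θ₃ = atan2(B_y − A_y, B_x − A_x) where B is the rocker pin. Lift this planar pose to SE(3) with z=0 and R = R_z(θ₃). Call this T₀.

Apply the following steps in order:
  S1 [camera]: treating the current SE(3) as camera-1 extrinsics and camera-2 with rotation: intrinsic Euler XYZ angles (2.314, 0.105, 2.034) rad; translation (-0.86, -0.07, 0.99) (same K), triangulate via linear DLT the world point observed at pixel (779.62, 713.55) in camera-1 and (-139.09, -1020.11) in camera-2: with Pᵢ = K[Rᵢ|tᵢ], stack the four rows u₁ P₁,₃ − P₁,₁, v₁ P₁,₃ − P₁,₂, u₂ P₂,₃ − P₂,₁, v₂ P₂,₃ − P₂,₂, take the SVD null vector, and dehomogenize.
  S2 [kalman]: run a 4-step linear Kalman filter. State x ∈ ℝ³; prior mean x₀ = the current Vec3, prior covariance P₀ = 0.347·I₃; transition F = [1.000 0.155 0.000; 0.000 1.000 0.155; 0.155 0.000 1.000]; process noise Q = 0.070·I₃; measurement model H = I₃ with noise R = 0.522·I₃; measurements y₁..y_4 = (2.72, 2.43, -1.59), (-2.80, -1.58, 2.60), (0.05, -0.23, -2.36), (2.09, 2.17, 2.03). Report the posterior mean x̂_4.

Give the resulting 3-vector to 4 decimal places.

result = (0.7738, 0.7594, 0.7616)

source (fourbar_fk): coupler pose = R=[0.0571 -0.9984 0.0000; 0.9984 0.0571 0.0000; 0.0000 0.0000 1.0000], t=(0.6947, 0.3546, 0.0000)
after S1 (triangulate): (0.8048, -0.5425, 1.4267)
after S2 (kf_track): (0.7738, 0.7594, 0.7616)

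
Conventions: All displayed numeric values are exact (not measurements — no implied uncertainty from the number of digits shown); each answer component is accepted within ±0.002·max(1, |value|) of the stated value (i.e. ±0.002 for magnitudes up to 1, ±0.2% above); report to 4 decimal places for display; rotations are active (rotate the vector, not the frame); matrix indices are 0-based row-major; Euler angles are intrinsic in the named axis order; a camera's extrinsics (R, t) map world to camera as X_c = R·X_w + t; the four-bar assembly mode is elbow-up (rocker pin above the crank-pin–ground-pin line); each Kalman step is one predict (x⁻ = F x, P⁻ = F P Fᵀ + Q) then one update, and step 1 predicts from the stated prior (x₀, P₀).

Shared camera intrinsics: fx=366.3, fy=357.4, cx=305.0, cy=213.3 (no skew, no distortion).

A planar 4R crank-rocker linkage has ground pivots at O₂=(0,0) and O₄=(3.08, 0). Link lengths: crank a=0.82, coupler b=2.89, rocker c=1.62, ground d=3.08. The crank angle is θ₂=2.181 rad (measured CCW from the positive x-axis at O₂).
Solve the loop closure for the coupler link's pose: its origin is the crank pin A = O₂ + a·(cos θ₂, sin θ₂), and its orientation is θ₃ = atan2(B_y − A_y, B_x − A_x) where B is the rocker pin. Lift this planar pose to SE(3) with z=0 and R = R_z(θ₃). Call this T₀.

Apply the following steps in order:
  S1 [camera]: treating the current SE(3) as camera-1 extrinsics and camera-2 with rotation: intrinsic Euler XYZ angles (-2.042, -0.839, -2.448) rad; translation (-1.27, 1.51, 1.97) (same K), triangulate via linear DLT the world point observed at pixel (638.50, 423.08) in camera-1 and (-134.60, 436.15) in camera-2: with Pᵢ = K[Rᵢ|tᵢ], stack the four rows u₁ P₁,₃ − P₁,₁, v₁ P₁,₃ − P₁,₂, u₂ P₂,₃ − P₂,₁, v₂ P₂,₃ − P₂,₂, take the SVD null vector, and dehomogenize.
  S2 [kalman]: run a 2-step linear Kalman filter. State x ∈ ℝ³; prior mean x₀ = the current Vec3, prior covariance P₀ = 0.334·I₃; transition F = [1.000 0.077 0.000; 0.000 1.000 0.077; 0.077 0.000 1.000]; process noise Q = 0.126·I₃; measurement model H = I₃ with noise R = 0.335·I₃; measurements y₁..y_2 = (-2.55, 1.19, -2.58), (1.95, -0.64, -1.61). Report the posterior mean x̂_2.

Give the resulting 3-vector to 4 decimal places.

source (fourbar_fk): coupler pose = R=[0.9650 -0.2623 0.0000; 0.2623 0.9650 0.0000; 0.0000 0.0000 1.0000], t=(-0.4699, 0.6720, 0.0000)
after S1 (triangulate): (1.9474, -0.2418, 1.6176)
after S2 (kf_track): (0.5868, -0.0492, -1.1965)

result = (0.5868, -0.0492, -1.1965)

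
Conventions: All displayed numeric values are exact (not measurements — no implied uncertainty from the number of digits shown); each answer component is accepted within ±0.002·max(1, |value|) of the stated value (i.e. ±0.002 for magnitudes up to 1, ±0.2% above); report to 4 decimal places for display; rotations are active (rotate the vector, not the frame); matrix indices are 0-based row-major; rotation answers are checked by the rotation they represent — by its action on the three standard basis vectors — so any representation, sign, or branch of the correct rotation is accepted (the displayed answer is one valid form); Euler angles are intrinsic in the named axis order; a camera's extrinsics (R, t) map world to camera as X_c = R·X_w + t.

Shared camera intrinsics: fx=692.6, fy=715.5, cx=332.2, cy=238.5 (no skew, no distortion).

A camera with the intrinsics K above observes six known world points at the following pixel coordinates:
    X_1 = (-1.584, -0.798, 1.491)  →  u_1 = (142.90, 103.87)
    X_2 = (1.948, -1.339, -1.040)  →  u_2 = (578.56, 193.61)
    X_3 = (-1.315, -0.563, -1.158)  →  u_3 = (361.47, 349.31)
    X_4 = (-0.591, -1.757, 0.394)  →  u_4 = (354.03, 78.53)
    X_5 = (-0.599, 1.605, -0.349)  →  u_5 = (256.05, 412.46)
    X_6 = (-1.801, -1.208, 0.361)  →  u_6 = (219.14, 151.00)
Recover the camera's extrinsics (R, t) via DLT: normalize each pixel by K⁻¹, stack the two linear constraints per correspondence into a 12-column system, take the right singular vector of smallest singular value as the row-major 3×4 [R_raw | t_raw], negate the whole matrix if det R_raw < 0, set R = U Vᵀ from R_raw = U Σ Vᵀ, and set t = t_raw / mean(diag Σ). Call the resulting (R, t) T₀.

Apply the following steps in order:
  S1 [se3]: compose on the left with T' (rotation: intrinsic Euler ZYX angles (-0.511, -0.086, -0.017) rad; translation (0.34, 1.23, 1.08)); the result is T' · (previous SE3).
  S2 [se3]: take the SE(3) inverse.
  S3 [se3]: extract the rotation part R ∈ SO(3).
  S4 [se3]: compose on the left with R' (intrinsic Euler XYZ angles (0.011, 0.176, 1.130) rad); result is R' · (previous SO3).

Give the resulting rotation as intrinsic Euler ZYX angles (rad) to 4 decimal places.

source (pnp_recover): camera pose = R=[0.6344 -0.4239 -0.6464; -0.1781 0.7336 -0.6558; 0.7522 0.5312 0.3899], t=(0.0600, 0.2000, 6.7801)
after S1 (compose_se3): R=[0.4139 -0.0441 -0.9093; -0.4216 0.8760 -0.2344; 0.8068 0.4803 0.3440], t=(0.0387, 1.7604, 7.8358)
after S2 (invert_se3): R=[0.4139 -0.4216 0.8068; -0.0441 0.8760 0.4803; -0.9093 -0.2344 0.3440], t=(-5.5961, -5.3040, -2.2475)
after S3 (rot_of_se3): [0.4139 -0.4216 0.8068; -0.0441 0.8760 0.4803; -0.9093 -0.2344 0.3440]
after S4 (compose_so3): [0.0539 -0.9981 -0.0285; 0.3657 -0.0069 0.9307; -0.9292 -0.0606 0.3647]

rotation (euler_zyx) = (1.4245, 1.1921, -0.1647)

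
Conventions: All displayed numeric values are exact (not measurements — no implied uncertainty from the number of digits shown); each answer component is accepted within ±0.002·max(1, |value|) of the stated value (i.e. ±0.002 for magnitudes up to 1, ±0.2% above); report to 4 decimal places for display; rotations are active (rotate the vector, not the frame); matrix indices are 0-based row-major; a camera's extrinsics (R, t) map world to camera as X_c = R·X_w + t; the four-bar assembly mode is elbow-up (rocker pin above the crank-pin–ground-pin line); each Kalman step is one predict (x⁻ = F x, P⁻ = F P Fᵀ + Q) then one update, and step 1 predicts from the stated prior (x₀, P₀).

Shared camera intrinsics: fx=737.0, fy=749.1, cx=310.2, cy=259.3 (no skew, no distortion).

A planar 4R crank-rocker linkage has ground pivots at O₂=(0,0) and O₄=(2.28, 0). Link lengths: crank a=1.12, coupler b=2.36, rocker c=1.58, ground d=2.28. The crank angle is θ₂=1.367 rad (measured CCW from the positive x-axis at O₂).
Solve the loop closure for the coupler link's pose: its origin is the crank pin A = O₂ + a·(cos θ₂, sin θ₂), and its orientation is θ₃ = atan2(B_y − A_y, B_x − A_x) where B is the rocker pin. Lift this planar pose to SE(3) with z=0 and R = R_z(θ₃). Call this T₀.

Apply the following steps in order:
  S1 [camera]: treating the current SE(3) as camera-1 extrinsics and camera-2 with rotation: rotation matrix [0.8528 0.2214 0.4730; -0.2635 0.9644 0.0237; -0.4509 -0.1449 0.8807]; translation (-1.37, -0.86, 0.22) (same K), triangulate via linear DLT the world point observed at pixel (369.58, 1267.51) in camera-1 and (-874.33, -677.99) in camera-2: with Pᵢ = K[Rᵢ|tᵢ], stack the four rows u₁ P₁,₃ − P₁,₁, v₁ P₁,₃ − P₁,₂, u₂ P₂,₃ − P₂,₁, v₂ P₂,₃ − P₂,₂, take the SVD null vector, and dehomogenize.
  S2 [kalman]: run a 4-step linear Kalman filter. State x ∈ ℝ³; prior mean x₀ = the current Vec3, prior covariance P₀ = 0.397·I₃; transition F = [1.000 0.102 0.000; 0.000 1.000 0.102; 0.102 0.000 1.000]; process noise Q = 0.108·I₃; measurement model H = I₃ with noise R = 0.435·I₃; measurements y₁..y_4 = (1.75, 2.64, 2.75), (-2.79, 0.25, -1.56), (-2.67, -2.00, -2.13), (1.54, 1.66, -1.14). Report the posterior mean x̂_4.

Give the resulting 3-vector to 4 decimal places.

source (fourbar_fk): coupler pose = R=[0.9807 -0.1955 0.0000; 0.1955 0.9807 0.0000; 0.0000 0.0000 1.0000], t=(0.2267, 1.0968, 0.0000)
after S1 (triangulate): (-0.2475, -0.3100, 0.5531)
after S2 (kf_track): (-0.3324, 0.4274, -0.9539)

result = (-0.3324, 0.4274, -0.9539)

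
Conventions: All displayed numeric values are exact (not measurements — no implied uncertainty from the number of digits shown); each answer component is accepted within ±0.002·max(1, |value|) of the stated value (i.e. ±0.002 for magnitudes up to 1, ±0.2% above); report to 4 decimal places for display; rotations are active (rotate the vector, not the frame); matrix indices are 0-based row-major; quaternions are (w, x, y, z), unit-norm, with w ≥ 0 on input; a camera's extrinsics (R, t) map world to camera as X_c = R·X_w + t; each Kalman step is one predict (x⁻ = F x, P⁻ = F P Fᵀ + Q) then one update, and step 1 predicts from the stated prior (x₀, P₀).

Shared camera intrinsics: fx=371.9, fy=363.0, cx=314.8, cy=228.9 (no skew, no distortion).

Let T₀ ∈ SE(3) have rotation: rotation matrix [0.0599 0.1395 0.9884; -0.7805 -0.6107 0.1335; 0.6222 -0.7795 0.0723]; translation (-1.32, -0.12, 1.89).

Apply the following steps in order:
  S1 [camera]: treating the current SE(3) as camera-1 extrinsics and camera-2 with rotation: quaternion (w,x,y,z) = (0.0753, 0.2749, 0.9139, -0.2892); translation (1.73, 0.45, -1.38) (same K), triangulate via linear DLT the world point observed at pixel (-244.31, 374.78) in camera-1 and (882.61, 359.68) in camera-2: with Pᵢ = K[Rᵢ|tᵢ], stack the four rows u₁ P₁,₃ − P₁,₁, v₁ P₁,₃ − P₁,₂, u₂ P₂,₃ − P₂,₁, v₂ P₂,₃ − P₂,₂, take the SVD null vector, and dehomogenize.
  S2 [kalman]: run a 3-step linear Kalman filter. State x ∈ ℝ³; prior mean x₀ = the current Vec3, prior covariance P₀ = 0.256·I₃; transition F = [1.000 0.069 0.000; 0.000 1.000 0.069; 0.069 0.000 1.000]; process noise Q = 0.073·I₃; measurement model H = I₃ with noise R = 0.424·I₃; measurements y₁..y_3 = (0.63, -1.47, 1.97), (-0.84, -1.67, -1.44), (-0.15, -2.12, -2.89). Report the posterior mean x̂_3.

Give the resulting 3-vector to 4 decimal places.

result = (-0.4699, -1.8010, -1.5208)

after S1 (triangulate): (-0.6825, -1.2872, -1.9788)
after S2 (kf_track): (-0.4699, -1.8010, -1.5208)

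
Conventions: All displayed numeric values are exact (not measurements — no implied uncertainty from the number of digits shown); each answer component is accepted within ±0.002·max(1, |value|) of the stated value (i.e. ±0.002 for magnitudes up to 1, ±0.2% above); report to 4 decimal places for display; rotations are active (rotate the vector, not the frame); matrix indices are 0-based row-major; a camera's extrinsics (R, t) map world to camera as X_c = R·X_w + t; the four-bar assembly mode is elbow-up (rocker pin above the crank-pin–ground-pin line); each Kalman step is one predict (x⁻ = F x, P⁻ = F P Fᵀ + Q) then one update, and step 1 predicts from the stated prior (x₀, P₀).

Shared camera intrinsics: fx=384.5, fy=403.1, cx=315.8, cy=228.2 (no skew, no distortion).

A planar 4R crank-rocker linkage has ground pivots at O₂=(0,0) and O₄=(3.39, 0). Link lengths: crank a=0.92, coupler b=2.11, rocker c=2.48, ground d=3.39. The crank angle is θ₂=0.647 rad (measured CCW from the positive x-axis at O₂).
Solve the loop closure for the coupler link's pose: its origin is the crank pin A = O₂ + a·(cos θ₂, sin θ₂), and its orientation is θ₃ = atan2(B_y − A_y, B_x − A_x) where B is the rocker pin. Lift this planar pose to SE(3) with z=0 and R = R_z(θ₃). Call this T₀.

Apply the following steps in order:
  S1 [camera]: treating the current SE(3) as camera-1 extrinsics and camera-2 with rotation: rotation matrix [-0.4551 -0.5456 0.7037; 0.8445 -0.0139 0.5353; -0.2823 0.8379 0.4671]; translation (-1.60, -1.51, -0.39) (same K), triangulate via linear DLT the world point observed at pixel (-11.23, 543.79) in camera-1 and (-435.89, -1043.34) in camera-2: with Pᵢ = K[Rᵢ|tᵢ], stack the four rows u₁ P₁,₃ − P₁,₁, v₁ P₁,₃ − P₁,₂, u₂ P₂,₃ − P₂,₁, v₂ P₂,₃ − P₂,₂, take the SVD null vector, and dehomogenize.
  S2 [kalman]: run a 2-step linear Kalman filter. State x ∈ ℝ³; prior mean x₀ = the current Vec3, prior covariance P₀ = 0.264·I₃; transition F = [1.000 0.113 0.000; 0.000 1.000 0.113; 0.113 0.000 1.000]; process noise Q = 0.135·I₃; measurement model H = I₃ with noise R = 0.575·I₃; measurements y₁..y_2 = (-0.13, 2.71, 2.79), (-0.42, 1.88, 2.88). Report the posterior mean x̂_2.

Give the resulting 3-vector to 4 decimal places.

source (fourbar_fk): coupler pose = R=[0.6618 -0.7497 0.0000; 0.7497 0.6618 0.0000; 0.0000 0.0000 1.0000], t=(0.7341, 0.5546, 0.0000)
after S1 (triangulate): (-0.8910, 0.6910, 0.4393)
after S2 (kf_track): (-0.2929, 1.8405, 1.9458)

result = (-0.2929, 1.8405, 1.9458)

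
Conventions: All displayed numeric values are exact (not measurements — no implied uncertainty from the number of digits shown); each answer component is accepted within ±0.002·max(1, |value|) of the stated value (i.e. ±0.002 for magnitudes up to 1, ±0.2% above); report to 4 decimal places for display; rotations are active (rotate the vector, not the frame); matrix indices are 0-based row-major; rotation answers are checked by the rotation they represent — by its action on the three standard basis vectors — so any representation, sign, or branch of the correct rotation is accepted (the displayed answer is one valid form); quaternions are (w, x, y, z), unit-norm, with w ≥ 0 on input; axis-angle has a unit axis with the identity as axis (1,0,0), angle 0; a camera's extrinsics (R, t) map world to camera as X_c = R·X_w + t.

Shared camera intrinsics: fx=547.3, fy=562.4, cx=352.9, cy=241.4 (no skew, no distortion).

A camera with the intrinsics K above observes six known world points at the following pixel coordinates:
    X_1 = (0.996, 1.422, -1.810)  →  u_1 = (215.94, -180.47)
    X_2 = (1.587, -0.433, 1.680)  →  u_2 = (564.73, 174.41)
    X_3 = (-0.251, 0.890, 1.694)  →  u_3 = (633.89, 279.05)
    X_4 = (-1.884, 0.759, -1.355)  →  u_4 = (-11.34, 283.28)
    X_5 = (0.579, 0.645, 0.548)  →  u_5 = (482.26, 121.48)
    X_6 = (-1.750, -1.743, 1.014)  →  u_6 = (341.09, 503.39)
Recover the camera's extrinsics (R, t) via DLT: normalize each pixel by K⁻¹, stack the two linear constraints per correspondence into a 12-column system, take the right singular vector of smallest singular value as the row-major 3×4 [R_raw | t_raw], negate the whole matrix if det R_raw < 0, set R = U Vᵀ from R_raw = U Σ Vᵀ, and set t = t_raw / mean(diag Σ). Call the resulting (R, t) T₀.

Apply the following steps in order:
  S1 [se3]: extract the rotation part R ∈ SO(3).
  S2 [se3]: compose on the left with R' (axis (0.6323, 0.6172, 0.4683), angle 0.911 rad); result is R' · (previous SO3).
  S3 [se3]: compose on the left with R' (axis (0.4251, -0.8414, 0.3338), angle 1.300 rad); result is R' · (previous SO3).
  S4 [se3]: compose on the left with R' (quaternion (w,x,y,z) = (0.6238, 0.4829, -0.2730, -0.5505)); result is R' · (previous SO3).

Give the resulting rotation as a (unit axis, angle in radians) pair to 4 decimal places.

rotation (axis_angle) = ((0.2056, -0.0843, -0.9750), 1.9599)

source (pnp_recover): camera pose = R=[0.3817 0.2314 0.8949; -0.7793 -0.4400 0.4462; 0.4970 -0.8677 0.0124], t=(0.0600, -0.3400, 4.1599)
after S1 (rot_of_se3): [0.3817 0.2314 0.8949; -0.7793 -0.4400 0.4462; 0.4970 -0.8677 0.0124]
after S2 (compose_so3): [0.7630 -0.2486 0.5967; -0.5864 0.1224 0.8007; -0.2721 -0.9608 -0.0524]
after S3 (compose_so3): [0.8396 0.5082 -0.1917; -0.2480 0.6726 0.6972; 0.4833 -0.5378 0.6908]
after S4 (compose_so3): [-0.3211 0.8782 -0.3545; -0.9260 -0.3696 -0.0769; -0.1986 0.3036 0.9319]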